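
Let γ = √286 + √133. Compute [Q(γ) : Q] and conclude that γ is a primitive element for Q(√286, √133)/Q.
[Q(γ) : Q] = 4 (equivalently, Q(γ) = Q(√286, √133))

Obviously Q(γ) ⊆ Q(√286, √133), and [Q(√286, √133):Q] = 4 (since 286, 133 are distinct squarefree integers > 1 with 38038 not a perfect square). To show equality we compute the minimal polynomial of γ. From γ = √286 + √133: γ^2 = 286 + 2√(38038) + 133 = 419 + 2√(38038), so γ^2 - 419 = 2√(38038); squaring, (γ^2 - 419)^2 = 4·38038, i.e. γ^4 - 838γ^2 + 175561 - 152152 = 0, i.e. γ^4 - 838γ^2 + 23409 = 0. So γ is a root of x^4 - 838x^2 + 23409. This polynomial is irreducible over Q: it has no rational root (each ±√286 ± √133 is irrational), and any factorization into two quadratics over Q would force √(38038) ∈ Q (pairing opposite roots) or √286, √133 ∈ Q (other pairings), all impossible. Hence [Q(γ):Q] = 4 = [Q(√286, √133):Q], so Q(γ) = Q(√286, √133).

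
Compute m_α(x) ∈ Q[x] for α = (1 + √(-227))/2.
m_α(x) = x^2 - x + 57

From 2α - 1 = √(-227), squaring gives (2α - 1)^2 = -227, i.e. 4α^2 - 4α + 1 = -227, so α^2 - α + (1 + 227)/4 = 0. Since -227 ≡ 1 (mod 4), (1 + 227)/4 = 57 ∈ Z. The polynomial x^2 - x + 57 has discriminant 1 - 4·(57) = -227, which is not a perfect square in Q (d = -227 is squarefree and ≠ 1), so x^2 - x + 57 is irreducible over Q. It is the minimal polynomial of α.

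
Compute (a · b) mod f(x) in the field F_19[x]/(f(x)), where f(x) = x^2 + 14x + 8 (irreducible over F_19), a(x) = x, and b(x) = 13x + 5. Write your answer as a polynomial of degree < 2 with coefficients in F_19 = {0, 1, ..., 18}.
a · b ≡ 13x + 10 (mod f(x))

Multiply in F_19[x]: a(x)·b(x) = (x)·(13x + 5) = 13x^2 + 5x. This has degree ≥ 2, so divide by f(x) over F_19: 13x^2 + 5x = (13)·(x^2 + 14x + 8) + (13x + 10). Hence a·b ≡ 13x + 10 (mod f). (F_19[x]/(f) is a field with 19^2 = 361 elements since f is irreducible of degree 2.)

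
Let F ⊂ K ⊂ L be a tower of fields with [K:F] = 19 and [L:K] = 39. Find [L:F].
[L:F] = 741

The tower law says that for any tower of field extensions F ⊂ K ⊂ L with finite degrees, [L:F] = [L:K] · [K:F]. Here this gives [L:F] = 39 · 19 = 741.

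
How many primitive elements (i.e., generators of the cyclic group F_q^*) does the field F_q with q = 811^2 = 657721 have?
There are φ(657720) = 145152 primitive elements

F_q^* is cyclic of order q - 1 = 657720. A cyclic group of order m has exactly φ(m) generators. Here m = 657720 = 2^3 · 3^4 · 5 · 7 · 29, so the number of primitive elements is φ(657720) = 145152.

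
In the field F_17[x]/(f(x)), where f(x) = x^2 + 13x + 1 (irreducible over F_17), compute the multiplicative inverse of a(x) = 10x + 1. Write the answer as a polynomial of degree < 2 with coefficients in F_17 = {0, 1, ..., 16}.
a(x)^(-1) ≡ 15x + 15 (mod f(x))

Since f is irreducible over F_17, F_17[x]/(f) is a field and a(x) ≠ 0 has an inverse. Apply the extended Euclidean algorithm to f(x) and a(x) in F_17[x]: f(x) = (12x + 12)·a(x) + (6). The last nonzero remainder is the constant 6 = gcd(f, a) in F_17. Back-substituting through the division chain expresses 6 = s(x)·a(x) + t(x)·f(x) with s(x) ≡ 5x + 5 (mod f), so (5x + 5)·a(x) ≡ 6 (mod f). Multiplying by 6^(-1) ≡ 3 in F_17 gives a(x)^(-1) ≡ 3·(5x + 5) ≡ 15x + 15 (mod f). Check: (10x + 1)·(15x + 15) = 14x^2 + 12x + 15 ≡ 1 (mod x^2 + 13x + 1).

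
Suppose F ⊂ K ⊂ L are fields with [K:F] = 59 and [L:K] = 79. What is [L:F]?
[L:F] = 4661

The tower law says that for any tower of field extensions F ⊂ K ⊂ L with finite degrees, [L:F] = [L:K] · [K:F]. Here this gives [L:F] = 79 · 59 = 4661.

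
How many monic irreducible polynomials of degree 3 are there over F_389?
There are 19621160 monic irreducible polynomials of degree 3 over F_389

Each element of F_{389^3} that lies in no proper subfield is a root of exactly one monic irreducible of degree 3 over F_389, and each such polynomial has 3 distinct roots in F_{389^3}. By Möbius inversion the count is N_389(3) = (1/3) Σ_{d|3} μ(3/d) · 389^d = (1/3)(μ(3)·389^1 + μ(1)·389^3) = 58863480/3 = 19621160.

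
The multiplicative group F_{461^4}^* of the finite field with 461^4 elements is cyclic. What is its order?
|F_{461^4}^*| = 45165175440

F_{461^4} has 461^4 = 45165175441 elements; its multiplicative group consists of all nonzero elements, so |F_{461^4}^*| = 45165175441 - 1 = 45165175440. (It is cyclic since any finite subgroup of the multiplicative group of a field is cyclic.)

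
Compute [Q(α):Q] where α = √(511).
[Q(α):Q] = 2

[Q(α):Q] equals the degree of the minimal polynomial of α. Here α^2 = 511 and x^2 - 511 is irreducible (d = 511 is squarefree, ≠ 1, hence not a square), so deg(m_α) = 2. Thus [Q(α):Q] = 2.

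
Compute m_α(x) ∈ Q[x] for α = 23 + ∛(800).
m_α(x) = x^3 - 69x^2 + 1587x - 12967

Set β = α - 23 = ∛(800), so β^3 = 800. Then (α - 23)^3 - 800 = 0, i.e. α is a root of g(x) = (x - 23)^3 - 800 = x^3 - 69x^2 + 1587x - 12967. Since g(x) = h(x - 23) where h(x) = x^3 - 800, and h is irreducible over Q (because 800 is not a perfect cube, so h has no rational root, and a monic cubic with no rational root is irreducible), g is also irreducible (irreducibility is preserved under the substitution x → x - 23). Hence m_α(x) = x^3 - 69x^2 + 1587x - 12967.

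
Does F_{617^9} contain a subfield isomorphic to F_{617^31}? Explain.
No: F_{617^31} is not a subfield of F_{617^9}

F_{p^m} embeds in F_{p^n} iff m | n. Here 31 ∤ 9 (since 9 = 0·31 + 9 with remainder 9 ≠ 0), so F_{617^31} is not a subfield of F_{617^9}. Equivalently: if it were, the tower law would give 31 = [F_{617^31}:F_617] dividing [F_{617^9}:F_617] = 9, contradiction.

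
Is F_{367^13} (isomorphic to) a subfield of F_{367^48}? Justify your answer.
No: F_{367^13} is not a subfield of F_{367^48}

F_{p^m} embeds in F_{p^n} iff m | n. Here 13 ∤ 48 (since 48 = 3·13 + 9 with remainder 9 ≠ 0), so F_{367^13} is not a subfield of F_{367^48}. Equivalently: if it were, the tower law would give 13 = [F_{367^13}:F_367] dividing [F_{367^48}:F_367] = 48, contradiction.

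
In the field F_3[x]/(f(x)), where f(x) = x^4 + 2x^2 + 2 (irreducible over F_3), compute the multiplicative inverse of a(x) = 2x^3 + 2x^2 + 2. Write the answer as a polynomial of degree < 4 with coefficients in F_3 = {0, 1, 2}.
a(x)^(-1) ≡ x^3 + 2x + 2 (mod f(x))

Since f is irreducible over F_3, F_3[x]/(f) is a field and a(x) ≠ 0 has an inverse. Apply the extended Euclidean algorithm to f(x) and a(x) in F_3[x]: f(x) = (2x + 1)·a(x) + (2x);  a(x) = (x^2 + x)·(2x) + (2). The last nonzero remainder is the constant 2 = gcd(f, a) in F_3. Back-substituting through the division chain expresses 2 = s(x)·a(x) + t(x)·f(x) with s(x) ≡ 2x^3 + x + 1 (mod f), so (2x^3 + x + 1)·a(x) ≡ 2 (mod f). Multiplying by 2^(-1) ≡ 2 in F_3 gives a(x)^(-1) ≡ 2·(2x^3 + x + 1) ≡ x^3 + 2x + 2 (mod f). Check: (2x^3 + 2x^2 + 2)·(x^3 + 2x + 2) = 2x^6 + 2x^5 + x^4 + x^3 + x^2 + x + 1 ≡ 1 (mod x^4 + 2x^2 + 2).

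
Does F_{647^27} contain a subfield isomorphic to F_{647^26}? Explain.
No: F_{647^26} is not a subfield of F_{647^27}

F_{p^m} embeds in F_{p^n} iff m | n. Here 26 ∤ 27 (since 27 = 1·26 + 1 with remainder 1 ≠ 0), so F_{647^26} is not a subfield of F_{647^27}. Equivalently: if it were, the tower law would give 26 = [F_{647^26}:F_647] dividing [F_{647^27}:F_647] = 27, contradiction.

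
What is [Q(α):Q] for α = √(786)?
[Q(α):Q] = 2

[Q(α):Q] equals the degree of the minimal polynomial of α. Here α^2 = 786 and x^2 - 786 is irreducible (d = 786 is squarefree, ≠ 1, hence not a square), so deg(m_α) = 2. Thus [Q(α):Q] = 2.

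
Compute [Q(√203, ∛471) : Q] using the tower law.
[Q(√203, ∛471) : Q] = 6

Let L = Q(√203, ∛471). Since Q(√203) ⊂ L and [Q(√203):Q] = 2, the tower law gives 2 | [L:Q]. Likewise Q(∛471) ⊂ L with [Q(∛471):Q] = 3 (because 471 is not a perfect cube), so 3 | [L:Q]. As gcd(2,3) = 1, [L:Q] is divisible by 6. Conversely L is generated over Q by √203 and ∛471, so [L:Q] ≤ 2·3 = 6. Therefore [Q(√203, ∛471) : Q] = 6.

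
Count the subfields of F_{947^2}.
F_{947^2} has 2 subfields

The subfields of F_{p^n} are exactly the fields F_{p^d} for d | n (each is the fixed field of the unique index-d subgroup of Gal(F_{p^n}/F_p) ≅ Z/nZ). The divisors of n = 2 are {1, 2}, giving 2 subfields: F_{947^1}, F_{947^2}.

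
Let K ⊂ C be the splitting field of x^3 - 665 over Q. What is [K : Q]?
[K : Q] = 6

The roots of x^3 - 665 are ∛665, ω∛665, ω^2∛665 where ω = e^(2πi/3) is a primitive cube root of unity, so K = Q(∛665, ω). Now [Q(∛665):Q] = 3 (since 665 is not a perfect cube, x^3 - 665 is irreducible) and [Q(ω):Q] = 2. Both 2 and 3 divide [K:Q], and [K:Q] ≤ 3·2 = 6, so [K:Q] = 6. (Equivalently: Q(∛665) ⊂ R but ω ∉ R, so [K : Q(∛665)] = 2.)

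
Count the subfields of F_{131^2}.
F_{131^2} has 2 subfields

The subfields of F_{p^n} are exactly the fields F_{p^d} for d | n (each is the fixed field of the unique index-d subgroup of Gal(F_{p^n}/F_p) ≅ Z/nZ). The divisors of n = 2 are {1, 2}, giving 2 subfields: F_{131^1}, F_{131^2}.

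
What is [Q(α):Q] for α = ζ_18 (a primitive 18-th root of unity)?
[Q(α):Q] = 6

The minimal polynomial of ζ_18 over Q is the 18-th cyclotomic polynomial Φ_18(x), which is irreducible over Q and has degree φ(18) = 6. Hence [Q(α):Q] = φ(18) = 6.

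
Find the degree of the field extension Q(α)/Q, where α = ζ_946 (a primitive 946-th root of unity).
[Q(α):Q] = 420

The minimal polynomial of ζ_946 over Q is the 946-th cyclotomic polynomial Φ_946(x), which is irreducible over Q and has degree φ(946) = 420. Hence [Q(α):Q] = φ(946) = 420.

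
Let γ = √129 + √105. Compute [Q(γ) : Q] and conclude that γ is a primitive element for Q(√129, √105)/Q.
[Q(γ) : Q] = 4 (equivalently, Q(γ) = Q(√129, √105))

Obviously Q(γ) ⊆ Q(√129, √105), and [Q(√129, √105):Q] = 4 (since 129, 105 are distinct squarefree integers > 1 with 13545 not a perfect square). To show equality we compute the minimal polynomial of γ. From γ = √129 + √105: γ^2 = 129 + 2√(13545) + 105 = 234 + 2√(13545), so γ^2 - 234 = 2√(13545); squaring, (γ^2 - 234)^2 = 4·13545, i.e. γ^4 - 468γ^2 + 54756 - 54180 = 0, i.e. γ^4 - 468γ^2 + 576 = 0. So γ is a root of x^4 - 468x^2 + 576. This polynomial is irreducible over Q: it has no rational root (each ±√129 ± √105 is irrational), and any factorization into two quadratics over Q would force √(13545) ∈ Q (pairing opposite roots) or √129, √105 ∈ Q (other pairings), all impossible. Hence [Q(γ):Q] = 4 = [Q(√129, √105):Q], so Q(γ) = Q(√129, √105).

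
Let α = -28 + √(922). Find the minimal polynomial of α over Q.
m_α(x) = x^2 + 56x - 138

From α + 28 = √(922), squaring gives (α + 28)^2 = 922, i.e. α^2 + 56α + 784 = 922, so α^2 + 56α - 138 = 0. The discriminant of x^2 + 56x - 138 is (56)^2 - 4·(-138) = 3136 + 552 = 3688, and 4·(922) is not a perfect square in Q since 922 is squarefree and ≠ 1. Hence x^2 + 56x - 138 is irreducible over Q and is the minimal polynomial of α.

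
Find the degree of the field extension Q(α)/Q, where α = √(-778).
[Q(α):Q] = 2

[Q(α):Q] equals the degree of the minimal polynomial of α. Here α^2 = -778 and x^2 + 778 is irreducible (d = -778 is squarefree, ≠ 1, hence not a square), so deg(m_α) = 2. Thus [Q(α):Q] = 2.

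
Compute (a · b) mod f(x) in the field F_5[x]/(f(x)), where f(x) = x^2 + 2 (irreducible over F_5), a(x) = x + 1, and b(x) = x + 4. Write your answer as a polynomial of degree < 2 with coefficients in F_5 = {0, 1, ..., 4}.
a · b ≡ 2 (mod f(x))

Multiply in F_5[x]: a(x)·b(x) = (x + 1)·(x + 4) = x^2 + 4. This has degree ≥ 2, so divide by f(x) over F_5: x^2 + 4 = (1)·(x^2 + 2) + (2). Hence a·b ≡ 2 (mod f). (F_5[x]/(f) is a field with 5^2 = 25 elements since f is irreducible of degree 2.)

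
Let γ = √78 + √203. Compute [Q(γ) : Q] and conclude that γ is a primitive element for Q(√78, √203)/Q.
[Q(γ) : Q] = 4 (equivalently, Q(γ) = Q(√78, √203))

Obviously Q(γ) ⊆ Q(√78, √203), and [Q(√78, √203):Q] = 4 (since 78, 203 are distinct squarefree integers > 1 with 15834 not a perfect square). To show equality we compute the minimal polynomial of γ. From γ = √78 + √203: γ^2 = 78 + 2√(15834) + 203 = 281 + 2√(15834), so γ^2 - 281 = 2√(15834); squaring, (γ^2 - 281)^2 = 4·15834, i.e. γ^4 - 562γ^2 + 78961 - 63336 = 0, i.e. γ^4 - 562γ^2 + 15625 = 0. So γ is a root of x^4 - 562x^2 + 15625. This polynomial is irreducible over Q: it has no rational root (each ±√78 ± √203 is irrational), and any factorization into two quadratics over Q would force √(15834) ∈ Q (pairing opposite roots) or √78, √203 ∈ Q (other pairings), all impossible. Hence [Q(γ):Q] = 4 = [Q(√78, √203):Q], so Q(γ) = Q(√78, √203).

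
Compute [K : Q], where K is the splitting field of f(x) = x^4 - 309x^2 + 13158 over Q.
[K : Q] = 4

Solving the quadratic in x^2: x^2 = (309 ± √(309^2 - 4·13158))/2 = (309 ± √42849)/2 = (309 ± 207)/2, giving x^2 = 51 or x^2 = 258. So f(x) = (x^2 - 51)(x^2 - 258) and the roots of f are ±√51, ±√258. Hence the splitting field is K = Q(√51, √258). Since 51 and 258 are distinct squarefree integers > 1, their product 13158 is not a perfect square, so √258 ∉ Q(√51). By the tower law [K:Q] = [Q(√51,√258):Q(√51)] · [Q(√51):Q] = 2 · 2 = 4.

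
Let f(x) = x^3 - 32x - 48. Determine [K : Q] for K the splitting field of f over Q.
[K : Q] = 6

By the rational root test, any rational root of the monic integer polynomial f(x) = x^3 - 32x - 48 must be an integer dividing the constant term -48, i.e. one of ±{1, 2, 3, 4, 6, 8, 12, 16, 24, 48}. Evaluating: f(1) = -79, f(-1) = -17, f(2) = -104, f(-2) = 8, f(3) = -117, f(-3) = 21, f(4) = -112, f(-4) = 16, f(6) = -24, f(-6) = -72, f(8) = 208, f(-8) = -304, f(12) = 1296, f(-12) = -1392, f(16) = 3536, f(-16) = -3632, f(24) = 13008, f(-24) = -13104, f(48) = 109008, f(-48) = -109104; none is 0, so f has no rational root and is therefore irreducible over Q (a cubic with no linear factor over a field is irreducible). For an irreducible cubic, the Galois group is A_3 or S_3 according as the discriminant disc(f) = -4a^3 - 27b^2 = -4·(-32)^3 - 27·(-48)^2 = 68864 is or is not a square in Q. Here disc(f) = 68864 is not a perfect square in Q, so the Galois group of f over Q is not contained in A_3 and must be all of S_3. The splitting field has degree |S_3| = 6 over Q, so [K : Q] = 6.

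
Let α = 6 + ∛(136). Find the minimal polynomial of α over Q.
m_α(x) = x^3 - 18x^2 + 108x - 352

Set β = α - 6 = ∛(136), so β^3 = 136. Then (α - 6)^3 - 136 = 0, i.e. α is a root of g(x) = (x - 6)^3 - 136 = x^3 - 18x^2 + 108x - 352. Since g(x) = h(x - 6) where h(x) = x^3 - 136, and h is irreducible over Q (because 136 is not a perfect cube, so h has no rational root, and a monic cubic with no rational root is irreducible), g is also irreducible (irreducibility is preserved under the substitution x → x - 6). Hence m_α(x) = x^3 - 18x^2 + 108x - 352.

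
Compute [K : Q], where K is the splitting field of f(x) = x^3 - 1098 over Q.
[K : Q] = 6

The roots of x^3 - 1098 are ∛1098, ω∛1098, ω^2∛1098 where ω = e^(2πi/3) is a primitive cube root of unity, so K = Q(∛1098, ω). Now [Q(∛1098):Q] = 3 (since 1098 is not a perfect cube, x^3 - 1098 is irreducible) and [Q(ω):Q] = 2. Both 2 and 3 divide [K:Q], and [K:Q] ≤ 3·2 = 6, so [K:Q] = 6. (Equivalently: Q(∛1098) ⊂ R but ω ∉ R, so [K : Q(∛1098)] = 2.)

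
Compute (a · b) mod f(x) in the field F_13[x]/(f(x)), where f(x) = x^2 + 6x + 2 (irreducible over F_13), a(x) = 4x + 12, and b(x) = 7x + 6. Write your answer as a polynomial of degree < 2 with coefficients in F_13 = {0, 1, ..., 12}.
a · b ≡ 5x + 3 (mod f(x))

Multiply in F_13[x]: a(x)·b(x) = (4x + 12)·(7x + 6) = 2x^2 + 4x + 7. This has degree ≥ 2, so divide by f(x) over F_13: 2x^2 + 4x + 7 = (2)·(x^2 + 6x + 2) + (5x + 3). Hence a·b ≡ 5x + 3 (mod f). (F_13[x]/(f) is a field with 13^2 = 169 elements since f is irreducible of degree 2.)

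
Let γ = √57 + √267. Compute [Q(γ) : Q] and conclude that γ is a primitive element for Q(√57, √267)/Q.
[Q(γ) : Q] = 4 (equivalently, Q(γ) = Q(√57, √267))

Obviously Q(γ) ⊆ Q(√57, √267), and [Q(√57, √267):Q] = 4 (since 57, 267 are distinct squarefree integers > 1 with 15219 not a perfect square). To show equality we compute the minimal polynomial of γ. From γ = √57 + √267: γ^2 = 57 + 2√(15219) + 267 = 324 + 2√(15219), so γ^2 - 324 = 2√(15219); squaring, (γ^2 - 324)^2 = 4·15219, i.e. γ^4 - 648γ^2 + 104976 - 60876 = 0, i.e. γ^4 - 648γ^2 + 44100 = 0. So γ is a root of x^4 - 648x^2 + 44100. This polynomial is irreducible over Q: it has no rational root (each ±√57 ± √267 is irrational), and any factorization into two quadratics over Q would force √(15219) ∈ Q (pairing opposite roots) or √57, √267 ∈ Q (other pairings), all impossible. Hence [Q(γ):Q] = 4 = [Q(√57, √267):Q], so Q(γ) = Q(√57, √267).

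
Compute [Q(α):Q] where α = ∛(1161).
[Q(α):Q] = 3

The minimal polynomial of α is x^3 - 1161, irreducible over Q since 1161 is not a perfect cube (so x^3 - 1161 has no rational root). Hence [Q(α):Q] = deg(m_α) = 3.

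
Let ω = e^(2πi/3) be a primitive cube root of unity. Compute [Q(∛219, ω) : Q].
[Q(∛219, ω) : Q] = 6

[Q(∛219):Q] = 3 (min poly x^3 - 219, irreducible since 219 is not a perfect cube). [Q(ω):Q] = 2 (min poly x^2 + x + 1). Since Q(∛219) ⊂ R and ω ∉ R, we have ω ∉ Q(∛219), so x^2 + x + 1 remains irreducible over Q(∛219) and [Q(∛219, ω) : Q(∛219)] = 2. By the tower law, [Q(∛219, ω) : Q] = 3 · 2 = 6. (In fact Q(∛219, ω) is the splitting field of x^3 - 219 over Q.)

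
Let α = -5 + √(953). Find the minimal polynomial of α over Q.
m_α(x) = x^2 + 10x - 928

From α + 5 = √(953), squaring gives (α + 5)^2 = 953, i.e. α^2 + 10α + 25 = 953, so α^2 + 10α - 928 = 0. The discriminant of x^2 + 10x - 928 is (10)^2 - 4·(-928) = 100 + 3712 = 3812, and 4·(953) is not a perfect square in Q since 953 is squarefree and ≠ 1. Hence x^2 + 10x - 928 is irreducible over Q and is the minimal polynomial of α.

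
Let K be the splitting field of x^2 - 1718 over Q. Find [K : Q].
[K : Q] = 2

f(x) = x^2 - 1718 factors as (x - √1718)(x + √1718). The splitting field is K = Q(√1718). Since 1718 is squarefree and > 1, it is not a perfect square, so x^2 - 1718 is irreducible over Q and [Q(√1718) : Q] = 2. Hence [K : Q] = 2.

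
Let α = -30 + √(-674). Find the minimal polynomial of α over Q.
m_α(x) = x^2 + 60x + 1574

From α + 30 = √(-674), squaring gives (α + 30)^2 = -674, i.e. α^2 + 60α + 900 = -674, so α^2 + 60α + 1574 = 0. The discriminant of x^2 + 60x + 1574 is (60)^2 - 4·(1574) = 3600 - 6296 = -2696, and 4·(-674) is not a perfect square in Q since -674 is squarefree and ≠ 1. Hence x^2 + 60x + 1574 is irreducible over Q and is the minimal polynomial of α.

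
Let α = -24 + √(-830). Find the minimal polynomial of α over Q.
m_α(x) = x^2 + 48x + 1406

From α + 24 = √(-830), squaring gives (α + 24)^2 = -830, i.e. α^2 + 48α + 576 = -830, so α^2 + 48α + 1406 = 0. The discriminant of x^2 + 48x + 1406 is (48)^2 - 4·(1406) = 2304 - 5624 = -3320, and 4·(-830) is not a perfect square in Q since -830 is squarefree and ≠ 1. Hence x^2 + 48x + 1406 is irreducible over Q and is the minimal polynomial of α.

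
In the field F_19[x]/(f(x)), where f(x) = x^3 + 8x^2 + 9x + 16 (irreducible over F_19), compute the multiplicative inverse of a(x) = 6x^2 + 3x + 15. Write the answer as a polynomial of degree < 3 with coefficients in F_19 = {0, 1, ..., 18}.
a(x)^(-1) ≡ 17x^2 + x + 10 (mod f(x))

Since f is irreducible over F_19, F_19[x]/(f) is a field and a(x) ≠ 0 has an inverse. Apply the extended Euclidean algorithm to f(x) and a(x) in F_19[x]: f(x) = (16x + 6)·a(x) + (17x + 2);  a(x) = (16x + 5)·(17x + 2) + (5). The last nonzero remainder is the constant 5 = gcd(f, a) in F_19. Back-substituting through the division chain expresses 5 = s(x)·a(x) + t(x)·f(x) with s(x) ≡ 9x^2 + 5x + 12 (mod f), so (9x^2 + 5x + 12)·a(x) ≡ 5 (mod f). Multiplying by 5^(-1) ≡ 4 in F_19 gives a(x)^(-1) ≡ 4·(9x^2 + 5x + 12) ≡ 17x^2 + x + 10 (mod f). Check: (6x^2 + 3x + 15)·(17x^2 + x + 10) = 7x^4 + 14x^2 + 7x + 17 ≡ 1 (mod x^3 + 8x^2 + 9x + 16).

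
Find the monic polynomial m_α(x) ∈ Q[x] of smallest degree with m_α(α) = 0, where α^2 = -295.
m_α(x) = x^2 + 295

α satisfies α^2 + 295 = 0, so x^2 + 295 annihilates α. Since d = -295 is squarefree and ≠ 1, it is not a perfect square in Q, so x^2 + 295 has no rational root and is therefore irreducible over Q (a degree-2 polynomial over a field is irreducible iff it has no root). Hence m_α(x) = x^2 + 295.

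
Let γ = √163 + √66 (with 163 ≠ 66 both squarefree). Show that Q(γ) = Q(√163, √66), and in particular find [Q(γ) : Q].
[Q(γ) : Q] = 4 (equivalently, Q(γ) = Q(√163, √66))

Obviously Q(γ) ⊆ Q(√163, √66), and [Q(√163, √66):Q] = 4 (since 163, 66 are distinct squarefree integers > 1 with 10758 not a perfect square). To show equality we compute the minimal polynomial of γ. From γ = √163 + √66: γ^2 = 163 + 2√(10758) + 66 = 229 + 2√(10758), so γ^2 - 229 = 2√(10758); squaring, (γ^2 - 229)^2 = 4·10758, i.e. γ^4 - 458γ^2 + 52441 - 43032 = 0, i.e. γ^4 - 458γ^2 + 9409 = 0. So γ is a root of x^4 - 458x^2 + 9409. This polynomial is irreducible over Q: it has no rational root (each ±√163 ± √66 is irrational), and any factorization into two quadratics over Q would force √(10758) ∈ Q (pairing opposite roots) or √163, √66 ∈ Q (other pairings), all impossible. Hence [Q(γ):Q] = 4 = [Q(√163, √66):Q], so Q(γ) = Q(√163, √66).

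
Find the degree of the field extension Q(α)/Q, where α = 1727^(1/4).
[Q(α):Q] = 4

α is a root of x^4 - 1727. By Eisenstein's criterion at the prime p = 11 (which divides the constant term 1727 but p^2 = 121 does not, since 1727 is squarefree), x^4 - 1727 is irreducible over Q. Hence [Q(α):Q] = 4.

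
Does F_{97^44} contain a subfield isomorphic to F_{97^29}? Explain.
No: F_{97^29} is not a subfield of F_{97^44}

F_{p^m} embeds in F_{p^n} iff m | n. Here 29 ∤ 44 (since 44 = 1·29 + 15 with remainder 15 ≠ 0), so F_{97^29} is not a subfield of F_{97^44}. Equivalently: if it were, the tower law would give 29 = [F_{97^29}:F_97] dividing [F_{97^44}:F_97] = 44, contradiction.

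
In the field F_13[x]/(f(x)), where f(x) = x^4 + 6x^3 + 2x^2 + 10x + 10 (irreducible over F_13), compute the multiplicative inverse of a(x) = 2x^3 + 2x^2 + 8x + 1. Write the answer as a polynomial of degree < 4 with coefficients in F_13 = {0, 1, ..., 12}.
a(x)^(-1) ≡ 6x^3 + 9x^2 + 3 (mod f(x))

Since f is irreducible over F_13, F_13[x]/(f) is a field and a(x) ≠ 0 has an inverse. Apply the extended Euclidean algorithm to f(x) and a(x) in F_13[x]: f(x) = (7x + 9)·a(x) + (6x^2 + 9x + 1);  a(x) = (9x + 2)·(6x^2 + 9x + 1) + (7x + 12);  (6x^2 + 9x + 1) = (12x + 3)·(7x + 12) + (4). The last nonzero remainder is the constant 4 = gcd(f, a) in F_13. Back-substituting through the division chain expresses 4 = s(x)·a(x) + t(x)·f(x) with s(x) ≡ 11x^3 + 10x^2 + 12 (mod f), so (11x^3 + 10x^2 + 12)·a(x) ≡ 4 (mod f). Multiplying by 4^(-1) ≡ 10 in F_13 gives a(x)^(-1) ≡ 10·(11x^3 + 10x^2 + 12) ≡ 6x^3 + 9x^2 + 3 (mod f). Check: (2x^3 + 2x^2 + 8x + 1)·(6x^3 + 9x^2 + 3) = 12x^6 + 4x^5 + x^4 + 6x^3 + 2x^2 + 11x + 3 ≡ 1 (mod x^4 + 6x^3 + 2x^2 + 10x + 10).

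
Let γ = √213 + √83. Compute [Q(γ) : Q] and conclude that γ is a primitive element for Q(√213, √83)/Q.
[Q(γ) : Q] = 4 (equivalently, Q(γ) = Q(√213, √83))

Obviously Q(γ) ⊆ Q(√213, √83), and [Q(√213, √83):Q] = 4 (since 213, 83 are distinct squarefree integers > 1 with 17679 not a perfect square). To show equality we compute the minimal polynomial of γ. From γ = √213 + √83: γ^2 = 213 + 2√(17679) + 83 = 296 + 2√(17679), so γ^2 - 296 = 2√(17679); squaring, (γ^2 - 296)^2 = 4·17679, i.e. γ^4 - 592γ^2 + 87616 - 70716 = 0, i.e. γ^4 - 592γ^2 + 16900 = 0. So γ is a root of x^4 - 592x^2 + 16900. This polynomial is irreducible over Q: it has no rational root (each ±√213 ± √83 is irrational), and any factorization into two quadratics over Q would force √(17679) ∈ Q (pairing opposite roots) or √213, √83 ∈ Q (other pairings), all impossible. Hence [Q(γ):Q] = 4 = [Q(√213, √83):Q], so Q(γ) = Q(√213, √83).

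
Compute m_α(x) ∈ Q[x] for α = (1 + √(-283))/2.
m_α(x) = x^2 - x + 71

From 2α - 1 = √(-283), squaring gives (2α - 1)^2 = -283, i.e. 4α^2 - 4α + 1 = -283, so α^2 - α + (1 + 283)/4 = 0. Since -283 ≡ 1 (mod 4), (1 + 283)/4 = 71 ∈ Z. The polynomial x^2 - x + 71 has discriminant 1 - 4·(71) = -283, which is not a perfect square in Q (d = -283 is squarefree and ≠ 1), so x^2 - x + 71 is irreducible over Q. It is the minimal polynomial of α.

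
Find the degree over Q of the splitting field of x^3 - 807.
[K : Q] = 6

The roots of x^3 - 807 are ∛807, ω∛807, ω^2∛807 where ω = e^(2πi/3) is a primitive cube root of unity, so K = Q(∛807, ω). Now [Q(∛807):Q] = 3 (since 807 is not a perfect cube, x^3 - 807 is irreducible) and [Q(ω):Q] = 2. Both 2 and 3 divide [K:Q], and [K:Q] ≤ 3·2 = 6, so [K:Q] = 6. (Equivalently: Q(∛807) ⊂ R but ω ∉ R, so [K : Q(∛807)] = 2.)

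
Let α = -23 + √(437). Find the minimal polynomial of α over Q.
m_α(x) = x^2 + 46x + 92

From α + 23 = √(437), squaring gives (α + 23)^2 = 437, i.e. α^2 + 46α + 529 = 437, so α^2 + 46α + 92 = 0. The discriminant of x^2 + 46x + 92 is (46)^2 - 4·(92) = 2116 - 368 = 1748, and 4·(437) is not a perfect square in Q since 437 is squarefree and ≠ 1. Hence x^2 + 46x + 92 is irreducible over Q and is the minimal polynomial of α.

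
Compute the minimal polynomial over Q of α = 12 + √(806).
m_α(x) = x^2 - 24x - 662

From α - 12 = √(806), squaring gives (α - 12)^2 = 806, i.e. α^2 - 24α + 144 = 806, so α^2 - 24α - 662 = 0. The discriminant of x^2 - 24x - 662 is (-24)^2 - 4·(-662) = 576 + 2648 = 3224, and 4·(806) is not a perfect square in Q since 806 is squarefree and ≠ 1. Hence x^2 - 24x - 662 is irreducible over Q and is the minimal polynomial of α.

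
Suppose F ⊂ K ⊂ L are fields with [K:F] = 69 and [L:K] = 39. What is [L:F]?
[L:F] = 2691

The tower law says that for any tower of field extensions F ⊂ K ⊂ L with finite degrees, [L:F] = [L:K] · [K:F]. Here this gives [L:F] = 39 · 69 = 2691.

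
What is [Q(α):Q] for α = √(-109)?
[Q(α):Q] = 2

[Q(α):Q] equals the degree of the minimal polynomial of α. Here α^2 = -109 and x^2 + 109 is irreducible (d = -109 is squarefree, ≠ 1, hence not a square), so deg(m_α) = 2. Thus [Q(α):Q] = 2.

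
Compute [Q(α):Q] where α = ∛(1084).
[Q(α):Q] = 3

The minimal polynomial of α is x^3 - 1084, irreducible over Q since 1084 is not a perfect cube (so x^3 - 1084 has no rational root). Hence [Q(α):Q] = deg(m_α) = 3.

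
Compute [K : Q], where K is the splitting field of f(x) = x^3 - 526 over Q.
[K : Q] = 6

The roots of x^3 - 526 are ∛526, ω∛526, ω^2∛526 where ω = e^(2πi/3) is a primitive cube root of unity, so K = Q(∛526, ω). Now [Q(∛526):Q] = 3 (since 526 is not a perfect cube, x^3 - 526 is irreducible) and [Q(ω):Q] = 2. Both 2 and 3 divide [K:Q], and [K:Q] ≤ 3·2 = 6, so [K:Q] = 6. (Equivalently: Q(∛526) ⊂ R but ω ∉ R, so [K : Q(∛526)] = 2.)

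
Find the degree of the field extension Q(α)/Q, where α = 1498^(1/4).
[Q(α):Q] = 4

α is a root of x^4 - 1498. By Eisenstein's criterion at the prime p = 2 (which divides the constant term 1498 but p^2 = 4 does not, since 1498 is squarefree), x^4 - 1498 is irreducible over Q. Hence [Q(α):Q] = 4.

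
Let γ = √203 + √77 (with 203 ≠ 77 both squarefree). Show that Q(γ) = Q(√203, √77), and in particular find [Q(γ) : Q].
[Q(γ) : Q] = 4 (equivalently, Q(γ) = Q(√203, √77))

Obviously Q(γ) ⊆ Q(√203, √77), and [Q(√203, √77):Q] = 4 (since 203, 77 are distinct squarefree integers > 1 with 15631 not a perfect square). To show equality we compute the minimal polynomial of γ. From γ = √203 + √77: γ^2 = 203 + 2√(15631) + 77 = 280 + 2√(15631), so γ^2 - 280 = 2√(15631); squaring, (γ^2 - 280)^2 = 4·15631, i.e. γ^4 - 560γ^2 + 78400 - 62524 = 0, i.e. γ^4 - 560γ^2 + 15876 = 0. So γ is a root of x^4 - 560x^2 + 15876. This polynomial is irreducible over Q: it has no rational root (each ±√203 ± √77 is irrational), and any factorization into two quadratics over Q would force √(15631) ∈ Q (pairing opposite roots) or √203, √77 ∈ Q (other pairings), all impossible. Hence [Q(γ):Q] = 4 = [Q(√203, √77):Q], so Q(γ) = Q(√203, √77).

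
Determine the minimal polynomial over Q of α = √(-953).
m_α(x) = x^2 + 953

α satisfies α^2 + 953 = 0, so x^2 + 953 annihilates α. Since d = -953 is squarefree and ≠ 1, it is not a perfect square in Q, so x^2 + 953 has no rational root and is therefore irreducible over Q (a degree-2 polynomial over a field is irreducible iff it has no root). Hence m_α(x) = x^2 + 953.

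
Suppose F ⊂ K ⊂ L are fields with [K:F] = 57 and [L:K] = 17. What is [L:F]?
[L:F] = 969

The tower law says that for any tower of field extensions F ⊂ K ⊂ L with finite degrees, [L:F] = [L:K] · [K:F]. Here this gives [L:F] = 17 · 57 = 969.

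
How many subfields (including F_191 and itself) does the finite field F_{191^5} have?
F_{191^5} has 2 subfields

The subfields of F_{p^n} are exactly the fields F_{p^d} for d | n (each is the fixed field of the unique index-d subgroup of Gal(F_{p^n}/F_p) ≅ Z/nZ). The divisors of n = 5 are {1, 5}, giving 2 subfields: F_{191^1}, F_{191^5}.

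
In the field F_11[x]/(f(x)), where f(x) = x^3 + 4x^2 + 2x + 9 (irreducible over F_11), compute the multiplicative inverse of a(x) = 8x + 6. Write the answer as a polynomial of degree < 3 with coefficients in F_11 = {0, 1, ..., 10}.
a(x)^(-1) ≡ x^2 + 6x + 3 (mod f(x))

Since f is irreducible over F_11, F_11[x]/(f) is a field and a(x) ≠ 0 has an inverse. Apply the extended Euclidean algorithm to f(x) and a(x) in F_11[x]: f(x) = (7x^2 + 9x + 10)·a(x) + (4). The last nonzero remainder is the constant 4 = gcd(f, a) in F_11. Back-substituting through the division chain expresses 4 = s(x)·a(x) + t(x)·f(x) with s(x) ≡ 4x^2 + 2x + 1 (mod f), so (4x^2 + 2x + 1)·a(x) ≡ 4 (mod f). Multiplying by 4^(-1) ≡ 3 in F_11 gives a(x)^(-1) ≡ 3·(4x^2 + 2x + 1) ≡ x^2 + 6x + 3 (mod f). Check: (8x + 6)·(x^2 + 6x + 3) = 8x^3 + 10x^2 + 5x + 7 ≡ 1 (mod x^3 + 4x^2 + 2x + 9).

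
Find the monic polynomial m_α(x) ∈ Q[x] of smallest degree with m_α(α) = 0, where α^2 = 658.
m_α(x) = x^2 - 658

α satisfies α^2 - 658 = 0, so x^2 - 658 annihilates α. Since d = 658 is squarefree and ≠ 1, it is not a perfect square in Q, so x^2 - 658 has no rational root and is therefore irreducible over Q (a degree-2 polynomial over a field is irreducible iff it has no root). Hence m_α(x) = x^2 - 658.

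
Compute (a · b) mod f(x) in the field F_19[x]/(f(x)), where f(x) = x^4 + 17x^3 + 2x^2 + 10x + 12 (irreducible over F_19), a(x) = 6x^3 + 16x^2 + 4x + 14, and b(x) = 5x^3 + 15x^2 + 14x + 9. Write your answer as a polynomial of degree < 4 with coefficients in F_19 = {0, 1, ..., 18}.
a · b ≡ 15x^3 + 5x^2 + 7x + 14 (mod f(x))

Multiply in F_19[x]: a(x)·b(x) = (6x^3 + 16x^2 + 4x + 14)·(5x^3 + 15x^2 + 14x + 9) = 11x^6 + 18x^5 + 2x^4 + 9x^3 + 11x^2 + 4x + 12. This has degree ≥ 4, so divide by f(x) over F_19: 11x^6 + 18x^5 + 2x^4 + 9x^3 + 11x^2 + 4x + 12 = (11x^2 + 2x + 3)·(x^4 + 17x^3 + 2x^2 + 10x + 12) + (15x^3 + 5x^2 + 7x + 14). Hence a·b ≡ 15x^3 + 5x^2 + 7x + 14 (mod f). (F_19[x]/(f) is a field with 19^4 = 130321 elements since f is irreducible of degree 4.)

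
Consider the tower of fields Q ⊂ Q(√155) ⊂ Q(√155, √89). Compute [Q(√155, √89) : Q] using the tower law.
[Q(√155, √89) : Q] = 4

[Q(√155):Q] = 2 (min poly x^2 - 155, irreducible since 155 is squarefree > 1). For the top step, suppose √89 ∈ Q(√155), say √89 = c + d√155 with c, d ∈ Q. Squaring: 89 = c^2 + 155d^2 + 2cd√155. Since √155 ∉ Q this forces 2cd = 0. If d = 0 then √89 = c ∈ Q, contradicting 89 squarefree > 1. If c = 0 then 89 = 155d^2, so 155·89 = (155d)^2 is a perfect square in Q — but 155·89 = 13795 is not a perfect square (since 155 and 89 are distinct squarefree integers). Contradiction. Hence √89 ∉ Q(√155), so x^2 - 89 stays irreducible over Q(√155) and [Q(√155, √89) : Q(√155)] = 2. By the tower law, [Q(√155, √89) : Q] = 2 · 2 = 4.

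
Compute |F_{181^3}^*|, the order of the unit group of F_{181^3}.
|F_{181^3}^*| = 5929740

F_{181^3} has 181^3 = 5929741 elements; its multiplicative group consists of all nonzero elements, so |F_{181^3}^*| = 5929741 - 1 = 5929740. (It is cyclic since any finite subgroup of the multiplicative group of a field is cyclic.)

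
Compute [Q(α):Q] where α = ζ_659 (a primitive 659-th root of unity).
[Q(α):Q] = 658

The minimal polynomial of ζ_659 over Q is the 659-th cyclotomic polynomial Φ_659(x), which is irreducible over Q and has degree φ(659) = 658. Hence [Q(α):Q] = φ(659) = 658.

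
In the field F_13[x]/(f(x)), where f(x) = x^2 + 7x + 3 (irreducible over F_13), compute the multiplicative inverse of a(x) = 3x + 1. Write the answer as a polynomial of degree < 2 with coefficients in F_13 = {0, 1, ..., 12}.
a(x)^(-1) ≡ 7x + 12 (mod f(x))

Since f is irreducible over F_13, F_13[x]/(f) is a field and a(x) ≠ 0 has an inverse. Apply the extended Euclidean algorithm to f(x) and a(x) in F_13[x]: f(x) = (9x + 8)·a(x) + (8). The last nonzero remainder is the constant 8 = gcd(f, a) in F_13. Back-substituting through the division chain expresses 8 = s(x)·a(x) + t(x)·f(x) with s(x) ≡ 4x + 5 (mod f), so (4x + 5)·a(x) ≡ 8 (mod f). Multiplying by 8^(-1) ≡ 5 in F_13 gives a(x)^(-1) ≡ 5·(4x + 5) ≡ 7x + 12 (mod f). Check: (3x + 1)·(7x + 12) = 8x^2 + 4x + 12 ≡ 1 (mod x^2 + 7x + 3).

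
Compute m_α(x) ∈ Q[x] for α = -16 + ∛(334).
m_α(x) = x^3 + 48x^2 + 768x + 3762

Set β = α + 16 = ∛(334), so β^3 = 334. Then (α + 16)^3 - 334 = 0, i.e. α is a root of g(x) = (x + 16)^3 - 334 = x^3 + 48x^2 + 768x + 3762. Since g(x) = h(x + 16) where h(x) = x^3 - 334, and h is irreducible over Q (because 334 is not a perfect cube, so h has no rational root, and a monic cubic with no rational root is irreducible), g is also irreducible (irreducibility is preserved under the substitution x → x + 16). Hence m_α(x) = x^3 + 48x^2 + 768x + 3762.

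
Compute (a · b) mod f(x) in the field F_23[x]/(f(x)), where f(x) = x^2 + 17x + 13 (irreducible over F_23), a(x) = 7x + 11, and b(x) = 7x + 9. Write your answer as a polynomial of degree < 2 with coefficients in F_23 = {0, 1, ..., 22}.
a · b ≡ 20x + 14 (mod f(x))

Multiply in F_23[x]: a(x)·b(x) = (7x + 11)·(7x + 9) = 3x^2 + 2x + 7. This has degree ≥ 2, so divide by f(x) over F_23: 3x^2 + 2x + 7 = (3)·(x^2 + 17x + 13) + (20x + 14). Hence a·b ≡ 20x + 14 (mod f). (F_23[x]/(f) is a field with 23^2 = 529 elements since f is irreducible of degree 2.)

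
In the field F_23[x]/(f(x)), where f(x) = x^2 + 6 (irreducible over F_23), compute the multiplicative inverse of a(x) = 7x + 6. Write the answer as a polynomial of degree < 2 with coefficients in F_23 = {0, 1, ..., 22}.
a(x)^(-1) ≡ 2x + 18 (mod f(x))

Since f is irreducible over F_23, F_23[x]/(f) is a field and a(x) ≠ 0 has an inverse. Apply the extended Euclidean algorithm to f(x) and a(x) in F_23[x]: f(x) = (10x + 21)·a(x) + (18). The last nonzero remainder is the constant 18 = gcd(f, a) in F_23. Back-substituting through the division chain expresses 18 = s(x)·a(x) + t(x)·f(x) with s(x) ≡ 13x + 2 (mod f), so (13x + 2)·a(x) ≡ 18 (mod f). Multiplying by 18^(-1) ≡ 9 in F_23 gives a(x)^(-1) ≡ 9·(13x + 2) ≡ 2x + 18 (mod f). Check: (7x + 6)·(2x + 18) = 14x^2 + 16 ≡ 1 (mod x^2 + 6).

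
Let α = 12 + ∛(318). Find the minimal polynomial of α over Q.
m_α(x) = x^3 - 36x^2 + 432x - 2046

Set β = α - 12 = ∛(318), so β^3 = 318. Then (α - 12)^3 - 318 = 0, i.e. α is a root of g(x) = (x - 12)^3 - 318 = x^3 - 36x^2 + 432x - 2046. Since g(x) = h(x - 12) where h(x) = x^3 - 318, and h is irreducible over Q (because 318 is not a perfect cube, so h has no rational root, and a monic cubic with no rational root is irreducible), g is also irreducible (irreducibility is preserved under the substitution x → x - 12). Hence m_α(x) = x^3 - 36x^2 + 432x - 2046.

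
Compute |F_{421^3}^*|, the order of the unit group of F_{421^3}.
|F_{421^3}^*| = 74618460

F_{421^3} has 421^3 = 74618461 elements; its multiplicative group consists of all nonzero elements, so |F_{421^3}^*| = 74618461 - 1 = 74618460. (It is cyclic since any finite subgroup of the multiplicative group of a field is cyclic.)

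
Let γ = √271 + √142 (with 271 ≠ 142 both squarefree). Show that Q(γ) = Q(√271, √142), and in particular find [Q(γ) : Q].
[Q(γ) : Q] = 4 (equivalently, Q(γ) = Q(√271, √142))

Obviously Q(γ) ⊆ Q(√271, √142), and [Q(√271, √142):Q] = 4 (since 271, 142 are distinct squarefree integers > 1 with 38482 not a perfect square). To show equality we compute the minimal polynomial of γ. From γ = √271 + √142: γ^2 = 271 + 2√(38482) + 142 = 413 + 2√(38482), so γ^2 - 413 = 2√(38482); squaring, (γ^2 - 413)^2 = 4·38482, i.e. γ^4 - 826γ^2 + 170569 - 153928 = 0, i.e. γ^4 - 826γ^2 + 16641 = 0. So γ is a root of x^4 - 826x^2 + 16641. This polynomial is irreducible over Q: it has no rational root (each ±√271 ± √142 is irrational), and any factorization into two quadratics over Q would force √(38482) ∈ Q (pairing opposite roots) or √271, √142 ∈ Q (other pairings), all impossible. Hence [Q(γ):Q] = 4 = [Q(√271, √142):Q], so Q(γ) = Q(√271, √142).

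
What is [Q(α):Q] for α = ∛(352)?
[Q(α):Q] = 3

The minimal polynomial of α is x^3 - 352, irreducible over Q since 352 is not a perfect cube (so x^3 - 352 has no rational root). Hence [Q(α):Q] = deg(m_α) = 3.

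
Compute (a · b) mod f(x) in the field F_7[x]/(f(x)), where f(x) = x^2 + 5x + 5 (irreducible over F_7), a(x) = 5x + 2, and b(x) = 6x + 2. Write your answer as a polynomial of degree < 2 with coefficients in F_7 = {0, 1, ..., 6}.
a · b ≡ 5x + 1 (mod f(x))

Multiply in F_7[x]: a(x)·b(x) = (5x + 2)·(6x + 2) = 2x^2 + x + 4. This has degree ≥ 2, so divide by f(x) over F_7: 2x^2 + x + 4 = (2)·(x^2 + 5x + 5) + (5x + 1). Hence a·b ≡ 5x + 1 (mod f). (F_7[x]/(f) is a field with 7^2 = 49 elements since f is irreducible of degree 2.)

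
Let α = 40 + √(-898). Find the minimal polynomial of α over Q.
m_α(x) = x^2 - 80x + 2498

From α - 40 = √(-898), squaring gives (α - 40)^2 = -898, i.e. α^2 - 80α + 1600 = -898, so α^2 - 80α + 2498 = 0. The discriminant of x^2 - 80x + 2498 is (-80)^2 - 4·(2498) = 6400 - 9992 = -3592, and 4·(-898) is not a perfect square in Q since -898 is squarefree and ≠ 1. Hence x^2 - 80x + 2498 is irreducible over Q and is the minimal polynomial of α.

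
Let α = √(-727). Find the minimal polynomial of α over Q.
m_α(x) = x^2 + 727

α satisfies α^2 + 727 = 0, so x^2 + 727 annihilates α. Since d = -727 is squarefree and ≠ 1, it is not a perfect square in Q, so x^2 + 727 has no rational root and is therefore irreducible over Q (a degree-2 polynomial over a field is irreducible iff it has no root). Hence m_α(x) = x^2 + 727.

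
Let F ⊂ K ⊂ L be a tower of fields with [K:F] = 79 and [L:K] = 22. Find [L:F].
[L:F] = 1738

The tower law says that for any tower of field extensions F ⊂ K ⊂ L with finite degrees, [L:F] = [L:K] · [K:F]. Here this gives [L:F] = 22 · 79 = 1738.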